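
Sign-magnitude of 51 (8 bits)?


Sign bit: 0 (positive)
Magnitude: 51 = 0110011
= 00110011


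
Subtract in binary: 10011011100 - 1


Align and subtract column by column (LSB to MSB, borrowing when needed):
  10011011100
- 00000000001
  -----------
  col 0: (0 - 0 borrow-in) - 1 → borrow from next column: (0+2) - 1 = 1, borrow out 1
  col 1: (0 - 1 borrow-in) - 0 → borrow from next column: (-1+2) - 0 = 1, borrow out 1
  col 2: (1 - 1 borrow-in) - 0 → 0 - 0 = 0, borrow out 0
  col 3: (1 - 0 borrow-in) - 0 → 1 - 0 = 1, borrow out 0
  col 4: (1 - 0 borrow-in) - 0 → 1 - 0 = 1, borrow out 0
  col 5: (0 - 0 borrow-in) - 0 → 0 - 0 = 0, borrow out 0
  col 6: (1 - 0 borrow-in) - 0 → 1 - 0 = 1, borrow out 0
  col 7: (1 - 0 borrow-in) - 0 → 1 - 0 = 1, borrow out 0
  col 8: (0 - 0 borrow-in) - 0 → 0 - 0 = 0, borrow out 0
  col 9: (0 - 0 borrow-in) - 0 → 0 - 0 = 0, borrow out 0
  col 10: (1 - 0 borrow-in) - 0 → 1 - 0 = 1, borrow out 0
Reading bits MSB→LSB: 10011011011
Strip leading zeros: 10011011011
= 10011011011


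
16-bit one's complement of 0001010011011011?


Original: 0001010011011011
Invert all bits:
  bit 0: 0 → 1
  bit 1: 0 → 1
  bit 2: 0 → 1
  bit 3: 1 → 0
  bit 4: 0 → 1
  bit 5: 1 → 0
  bit 6: 0 → 1
  bit 7: 0 → 1
  bit 8: 1 → 0
  bit 9: 1 → 0
  bit 10: 0 → 1
  bit 11: 1 → 0
  bit 12: 1 → 0
  bit 13: 0 → 1
  bit 14: 1 → 0
  bit 15: 1 → 0
= 1110101100100100


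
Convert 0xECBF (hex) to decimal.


Positional values:
Position 0: F × 16^0 = 15 × 1 = 15
Position 1: B × 16^1 = 11 × 16 = 176
Position 2: C × 16^2 = 12 × 256 = 3072
Position 3: E × 16^3 = 14 × 4096 = 57344
Sum = 15 + 176 + 3072 + 57344
= 60607


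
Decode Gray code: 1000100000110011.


Gray code: 1000100000110011
MSB stays the same: 1
Each subsequent bit = prev_binary XOR current_gray:
  B[1] = 1 XOR 0 = 1
  B[2] = 1 XOR 0 = 1
  B[3] = 1 XOR 0 = 1
  B[4] = 1 XOR 1 = 0
  B[5] = 0 XOR 0 = 0
  B[6] = 0 XOR 0 = 0
  B[7] = 0 XOR 0 = 0
  B[8] = 0 XOR 0 = 0
  B[9] = 0 XOR 0 = 0
  B[10] = 0 XOR 1 = 1
  B[11] = 1 XOR 1 = 0
  B[12] = 0 XOR 0 = 0
  B[13] = 0 XOR 0 = 0
  B[14] = 0 XOR 1 = 1
  B[15] = 1 XOR 1 = 0
= 1111000000100010 (61474 decimal)


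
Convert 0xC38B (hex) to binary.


Each hex digit → 4 binary bits:
  C = 1100
  3 = 0011
  8 = 1000
  B = 1011
Concatenate: 1100 0011 1000 1011
= 1100001110001011


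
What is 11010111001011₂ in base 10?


Positional values:
Bit 0: 1 × 2^0 = 1
Bit 1: 1 × 2^1 = 2
Bit 3: 1 × 2^3 = 8
Bit 6: 1 × 2^6 = 64
Bit 7: 1 × 2^7 = 128
Bit 8: 1 × 2^8 = 256
Bit 10: 1 × 2^10 = 1024
Bit 12: 1 × 2^12 = 4096
Bit 13: 1 × 2^13 = 8192
Sum = 1 + 2 + 8 + 64 + 128 + 256 + 1024 + 4096 + 8192
= 13771


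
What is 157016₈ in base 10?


Positional values:
Position 0: 6 × 8^0 = 6
Position 1: 1 × 8^1 = 8
Position 2: 0 × 8^2 = 0
Position 3: 7 × 8^3 = 3584
Position 4: 5 × 8^4 = 20480
Position 5: 1 × 8^5 = 32768
Sum = 6 + 8 + 0 + 3584 + 20480 + 32768
= 56846


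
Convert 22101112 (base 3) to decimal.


Positional values (base 3):
  2 × 3^0 = 2 × 1 = 2
  1 × 3^1 = 1 × 3 = 3
  1 × 3^2 = 1 × 9 = 9
  1 × 3^3 = 1 × 27 = 27
  0 × 3^4 = 0 × 81 = 0
  1 × 3^5 = 1 × 243 = 243
  2 × 3^6 = 2 × 729 = 1458
  2 × 3^7 = 2 × 2187 = 4374
Sum = 2 + 3 + 9 + 27 + 0 + 243 + 1458 + 4374
= 6116


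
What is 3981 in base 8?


Divide by 8 repeatedly:
3981 ÷ 8 = 497 remainder 5
497 ÷ 8 = 62 remainder 1
62 ÷ 8 = 7 remainder 6
7 ÷ 8 = 0 remainder 7
Reading remainders bottom-up:
= 0o7615


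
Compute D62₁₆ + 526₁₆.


Align and add column by column (LSB to MSB, each column mod 16 with carry):
  0D62
+ 0526
  ----
  col 0: 2(2) + 6(6) + 0 (carry in) = 8 → 8(8), carry out 0
  col 1: 6(6) + 2(2) + 0 (carry in) = 8 → 8(8), carry out 0
  col 2: D(13) + 5(5) + 0 (carry in) = 18 → 2(2), carry out 1
  col 3: 0(0) + 0(0) + 1 (carry in) = 1 → 1(1), carry out 0
Reading digits MSB→LSB: 1288
Strip leading zeros: 1288
= 0x1288


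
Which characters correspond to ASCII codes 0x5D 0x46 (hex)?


Codes (hex): 0x5D 0x46
Per-code ASCII lookup:
  0x5D = 93  (special character) → ']'
  0x46 = 70  (range 65-90: uppercase, 70 - 65 = 5) → 'F'
= ']F'


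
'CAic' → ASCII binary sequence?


String: 'CAic'  (4 characters)
Per-character ASCII lookup:
  'C': uppercase starts at 65: 'C' = 65 + 2 = 67 → 1000011
  'A': uppercase starts at 65: 'A' = 65 + 0 = 65 → 1000001
  'i': lowercase starts at 97: 'i' = 97 + 8 = 105 → 1101001
  'c': lowercase starts at 97: 'c' = 97 + 2 = 99 → 1100011
= 1000011 1000001 1101001 1100011


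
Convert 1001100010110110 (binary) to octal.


Group into 3-bit groups: 001001100010110110
  001 = 1
  001 = 1
  100 = 4
  010 = 2
  110 = 6
  110 = 6
= 0o114266


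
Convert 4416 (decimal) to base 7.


Divide by 7 repeatedly:
4416 ÷ 7 = 630 remainder 6
630 ÷ 7 = 90 remainder 0
90 ÷ 7 = 12 remainder 6
12 ÷ 7 = 1 remainder 5
1 ÷ 7 = 0 remainder 1
Reading remainders bottom-up:
= 15606


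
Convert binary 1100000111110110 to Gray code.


Binary: 1100000111110110
Gray code: G = B XOR (B >> 1)
B >> 1 = 0110000011111011
1100000111110110 XOR 0110000011111011:
  1 XOR 0 = 1
  1 XOR 1 = 0
  0 XOR 1 = 1
  0 XOR 0 = 0
  0 XOR 0 = 0
  0 XOR 0 = 0
  0 XOR 0 = 0
  1 XOR 0 = 1
  1 XOR 1 = 0
  1 XOR 1 = 0
  1 XOR 1 = 0
  1 XOR 1 = 0
  0 XOR 1 = 1
  1 XOR 0 = 1
  1 XOR 1 = 0
  0 XOR 1 = 1
= 1010000100001101


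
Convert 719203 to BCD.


Each digit → 4-bit binary:
  7 → 0111
  1 → 0001
  9 → 1001
  2 → 0010
  0 → 0000
  3 → 0011
= 0111 0001 1001 0010 0000 0011


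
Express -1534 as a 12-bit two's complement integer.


Original: 010111111110
Step 1 - Invert all bits: 101000000001
Step 2 - Add 1: 101000000001 + 1
= 101000000010 (represents -1534)


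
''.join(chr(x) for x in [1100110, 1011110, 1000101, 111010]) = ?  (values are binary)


Codes (binary): 1100110 1011110 1000101 111010
Per-code ASCII lookup:
  1100110 = 102  (range 97-122: lowercase, 102 - 97 = 5) → 'f'
  1011110 = 94  (special character) → '^'
  1000101 = 69  (range 65-90: uppercase, 69 - 65 = 4) → 'E'
  111010 = 58  (special character) → ':'
= 'f^E:'


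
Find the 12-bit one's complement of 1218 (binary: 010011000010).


Original: 010011000010
Invert all bits:
  bit 0: 0 → 1
  bit 1: 1 → 0
  bit 2: 0 → 1
  bit 3: 0 → 1
  bit 4: 1 → 0
  bit 5: 1 → 0
  bit 6: 0 → 1
  bit 7: 0 → 1
  bit 8: 0 → 1
  bit 9: 0 → 1
  bit 10: 1 → 0
  bit 11: 0 → 1
= 101100111101


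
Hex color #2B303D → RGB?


Hex: #2B303D
R = 2B₁₆ = 43
G = 30₁₆ = 48
B = 3D₁₆ = 61
= RGB(43, 48, 61)


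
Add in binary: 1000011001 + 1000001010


Align and add column by column (LSB to MSB, carry propagating):
  01000011001
+ 01000001010
  -----------
  col 0: 1 + 0 + 0 (carry in) = 1 → bit 1, carry out 0
  col 1: 0 + 1 + 0 (carry in) = 1 → bit 1, carry out 0
  col 2: 0 + 0 + 0 (carry in) = 0 → bit 0, carry out 0
  col 3: 1 + 1 + 0 (carry in) = 2 → bit 0, carry out 1
  col 4: 1 + 0 + 1 (carry in) = 2 → bit 0, carry out 1
  col 5: 0 + 0 + 1 (carry in) = 1 → bit 1, carry out 0
  col 6: 0 + 0 + 0 (carry in) = 0 → bit 0, carry out 0
  col 7: 0 + 0 + 0 (carry in) = 0 → bit 0, carry out 0
  col 8: 0 + 0 + 0 (carry in) = 0 → bit 0, carry out 0
  col 9: 1 + 1 + 0 (carry in) = 2 → bit 0, carry out 1
  col 10: 0 + 0 + 1 (carry in) = 1 → bit 1, carry out 0
Reading bits MSB→LSB: 10000100011
Strip leading zeros: 10000100011
= 10000100011


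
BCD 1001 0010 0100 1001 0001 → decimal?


Each 4-bit group → digit:
  1001 → 9
  0010 → 2
  0100 → 4
  1001 → 9
  0001 → 1
= 92491


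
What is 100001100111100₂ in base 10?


Positional values:
Bit 2: 1 × 2^2 = 4
Bit 3: 1 × 2^3 = 8
Bit 4: 1 × 2^4 = 16
Bit 5: 1 × 2^5 = 32
Bit 8: 1 × 2^8 = 256
Bit 9: 1 × 2^9 = 512
Bit 14: 1 × 2^14 = 16384
Sum = 4 + 8 + 16 + 32 + 256 + 512 + 16384
= 17212


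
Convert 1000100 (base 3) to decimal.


Positional values (base 3):
  0 × 3^0 = 0 × 1 = 0
  0 × 3^1 = 0 × 3 = 0
  1 × 3^2 = 1 × 9 = 9
  0 × 3^3 = 0 × 27 = 0
  0 × 3^4 = 0 × 81 = 0
  0 × 3^5 = 0 × 243 = 0
  1 × 3^6 = 1 × 729 = 729
Sum = 0 + 0 + 9 + 0 + 0 + 0 + 729
= 738


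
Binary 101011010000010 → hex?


Group into 4-bit nibbles: 0101011010000010
  0101 = 5
  0110 = 6
  1000 = 8
  0010 = 2
= 0x5682


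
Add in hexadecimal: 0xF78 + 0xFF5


Align and add column by column (LSB to MSB, each column mod 16 with carry):
  0F78
+ 0FF5
  ----
  col 0: 8(8) + 5(5) + 0 (carry in) = 13 → D(13), carry out 0
  col 1: 7(7) + F(15) + 0 (carry in) = 22 → 6(6), carry out 1
  col 2: F(15) + F(15) + 1 (carry in) = 31 → F(15), carry out 1
  col 3: 0(0) + 0(0) + 1 (carry in) = 1 → 1(1), carry out 0
Reading digits MSB→LSB: 1F6D
Strip leading zeros: 1F6D
= 0x1F6D


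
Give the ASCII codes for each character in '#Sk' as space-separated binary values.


String: '#Sk'  (3 characters)
Per-character ASCII lookup:
  '#': special character: '#' = 35 → 100011
  'S': uppercase starts at 65: 'S' = 65 + 18 = 83 → 1010011
  'k': lowercase starts at 97: 'k' = 97 + 10 = 107 → 1101011
= 100011 1010011 1101011


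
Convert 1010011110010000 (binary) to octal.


Group into 3-bit groups: 001010011110010000
  001 = 1
  010 = 2
  011 = 3
  110 = 6
  010 = 2
  000 = 0
= 0o123620


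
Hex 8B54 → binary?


Each hex digit → 4 binary bits:
  8 = 1000
  B = 1011
  5 = 0101
  4 = 0100
Concatenate: 1000 1011 0101 0100
= 1000101101010100


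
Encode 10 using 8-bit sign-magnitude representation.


Sign bit: 0 (positive)
Magnitude: 10 = 0001010
= 00001010


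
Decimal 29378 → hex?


Divide by 16 repeatedly:
29378 ÷ 16 = 1836 remainder 2 (2)
1836 ÷ 16 = 114 remainder 12 (C)
114 ÷ 16 = 7 remainder 2 (2)
7 ÷ 16 = 0 remainder 7 (7)
Reading remainders bottom-up:
= 0x72C2


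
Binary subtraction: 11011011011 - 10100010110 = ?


Align and subtract column by column (LSB to MSB, borrowing when needed):
  11011011011
- 10100010110
  -----------
  col 0: (1 - 0 borrow-in) - 0 → 1 - 0 = 1, borrow out 0
  col 1: (1 - 0 borrow-in) - 1 → 1 - 1 = 0, borrow out 0
  col 2: (0 - 0 borrow-in) - 1 → borrow from next column: (0+2) - 1 = 1, borrow out 1
  col 3: (1 - 1 borrow-in) - 0 → 0 - 0 = 0, borrow out 0
  col 4: (1 - 0 borrow-in) - 1 → 1 - 1 = 0, borrow out 0
  col 5: (0 - 0 borrow-in) - 0 → 0 - 0 = 0, borrow out 0
  col 6: (1 - 0 borrow-in) - 0 → 1 - 0 = 1, borrow out 0
  col 7: (1 - 0 borrow-in) - 0 → 1 - 0 = 1, borrow out 0
  col 8: (0 - 0 borrow-in) - 1 → borrow from next column: (0+2) - 1 = 1, borrow out 1
  col 9: (1 - 1 borrow-in) - 0 → 0 - 0 = 0, borrow out 0
  col 10: (1 - 0 borrow-in) - 1 → 1 - 1 = 0, borrow out 0
Reading bits MSB→LSB: 00111000101
Strip leading zeros: 111000101
= 111000101


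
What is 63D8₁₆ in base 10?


Positional values:
Position 0: 8 × 16^0 = 8 × 1 = 8
Position 1: D × 16^1 = 13 × 16 = 208
Position 2: 3 × 16^2 = 3 × 256 = 768
Position 3: 6 × 16^3 = 6 × 4096 = 24576
Sum = 8 + 208 + 768 + 24576
= 25560


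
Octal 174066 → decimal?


Positional values:
Position 0: 6 × 8^0 = 6
Position 1: 6 × 8^1 = 48
Position 2: 0 × 8^2 = 0
Position 3: 4 × 8^3 = 2048
Position 4: 7 × 8^4 = 28672
Position 5: 1 × 8^5 = 32768
Sum = 6 + 48 + 0 + 2048 + 28672 + 32768
= 63542


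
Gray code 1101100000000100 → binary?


Gray code: 1101100000000100
MSB stays the same: 1
Each subsequent bit = prev_binary XOR current_gray:
  B[1] = 1 XOR 1 = 0
  B[2] = 0 XOR 0 = 0
  B[3] = 0 XOR 1 = 1
  B[4] = 1 XOR 1 = 0
  B[5] = 0 XOR 0 = 0
  B[6] = 0 XOR 0 = 0
  B[7] = 0 XOR 0 = 0
  B[8] = 0 XOR 0 = 0
  B[9] = 0 XOR 0 = 0
  B[10] = 0 XOR 0 = 0
  B[11] = 0 XOR 0 = 0
  B[12] = 0 XOR 0 = 0
  B[13] = 0 XOR 1 = 1
  B[14] = 1 XOR 0 = 1
  B[15] = 1 XOR 0 = 1
= 1001000000000111 (36871 decimal)


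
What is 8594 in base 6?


Divide by 6 repeatedly:
8594 ÷ 6 = 1432 remainder 2
1432 ÷ 6 = 238 remainder 4
238 ÷ 6 = 39 remainder 4
39 ÷ 6 = 6 remainder 3
6 ÷ 6 = 1 remainder 0
1 ÷ 6 = 0 remainder 1
Reading remainders bottom-up:
= 103442


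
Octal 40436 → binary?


Each octal digit → 3 binary bits:
  4 = 100
  0 = 000
  4 = 100
  3 = 011
  6 = 110
Concatenate: 100 000 100 011 110
= 100000100011110


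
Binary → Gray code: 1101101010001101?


Binary: 1101101010001101
Gray code: G = B XOR (B >> 1)
B >> 1 = 0110110101000110
1101101010001101 XOR 0110110101000110:
  1 XOR 0 = 1
  1 XOR 1 = 0
  0 XOR 1 = 1
  1 XOR 0 = 1
  1 XOR 1 = 0
  0 XOR 1 = 1
  1 XOR 0 = 1
  0 XOR 1 = 1
  1 XOR 0 = 1
  0 XOR 1 = 1
  0 XOR 0 = 0
  0 XOR 0 = 0
  1 XOR 0 = 1
  1 XOR 1 = 0
  0 XOR 1 = 1
  1 XOR 0 = 1
= 1011011111001011


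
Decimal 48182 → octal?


Divide by 8 repeatedly:
48182 ÷ 8 = 6022 remainder 6
6022 ÷ 8 = 752 remainder 6
752 ÷ 8 = 94 remainder 0
94 ÷ 8 = 11 remainder 6
11 ÷ 8 = 1 remainder 3
1 ÷ 8 = 0 remainder 1
Reading remainders bottom-up:
= 0o136066


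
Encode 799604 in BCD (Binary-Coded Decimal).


Each digit → 4-bit binary:
  7 → 0111
  9 → 1001
  9 → 1001
  6 → 0110
  0 → 0000
  4 → 0100
= 0111 1001 1001 0110 0000 0100


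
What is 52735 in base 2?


Divide by 2 repeatedly:
52735 ÷ 2 = 26367 remainder 1
26367 ÷ 2 = 13183 remainder 1
13183 ÷ 2 = 6591 remainder 1
6591 ÷ 2 = 3295 remainder 1
3295 ÷ 2 = 1647 remainder 1
1647 ÷ 2 = 823 remainder 1
823 ÷ 2 = 411 remainder 1
411 ÷ 2 = 205 remainder 1
205 ÷ 2 = 102 remainder 1
102 ÷ 2 = 51 remainder 0
51 ÷ 2 = 25 remainder 1
25 ÷ 2 = 12 remainder 1
12 ÷ 2 = 6 remainder 0
6 ÷ 2 = 3 remainder 0
3 ÷ 2 = 1 remainder 1
1 ÷ 2 = 0 remainder 1
Reading remainders bottom-up:
= 1100110111111111


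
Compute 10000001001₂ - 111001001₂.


Align and subtract column by column (LSB to MSB, borrowing when needed):
  10000001001
- 00111001001
  -----------
  col 0: (1 - 0 borrow-in) - 1 → 1 - 1 = 0, borrow out 0
  col 1: (0 - 0 borrow-in) - 0 → 0 - 0 = 0, borrow out 0
  col 2: (0 - 0 borrow-in) - 0 → 0 - 0 = 0, borrow out 0
  col 3: (1 - 0 borrow-in) - 1 → 1 - 1 = 0, borrow out 0
  col 4: (0 - 0 borrow-in) - 0 → 0 - 0 = 0, borrow out 0
  col 5: (0 - 0 borrow-in) - 0 → 0 - 0 = 0, borrow out 0
  col 6: (0 - 0 borrow-in) - 1 → borrow from next column: (0+2) - 1 = 1, borrow out 1
  col 7: (0 - 1 borrow-in) - 1 → borrow from next column: (-1+2) - 1 = 0, borrow out 1
  col 8: (0 - 1 borrow-in) - 1 → borrow from next column: (-1+2) - 1 = 0, borrow out 1
  col 9: (0 - 1 borrow-in) - 0 → borrow from next column: (-1+2) - 0 = 1, borrow out 1
  col 10: (1 - 1 borrow-in) - 0 → 0 - 0 = 0, borrow out 0
Reading bits MSB→LSB: 01001000000
Strip leading zeros: 1001000000
= 1001000000


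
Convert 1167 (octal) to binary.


Each octal digit → 3 binary bits:
  1 = 001
  1 = 001
  6 = 110
  7 = 111
Concatenate: 001 001 110 111
= 001001110111


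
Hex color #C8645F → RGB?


Hex: #C8645F
R = C8₁₆ = 200
G = 64₁₆ = 100
B = 5F₁₆ = 95
= RGB(200, 100, 95)


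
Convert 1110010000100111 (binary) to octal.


Group into 3-bit groups: 001110010000100111
  001 = 1
  110 = 6
  010 = 2
  000 = 0
  100 = 4
  111 = 7
= 0o162047


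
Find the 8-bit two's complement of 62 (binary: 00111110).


Original: 00111110
Step 1 - Invert all bits: 11000001
Step 2 - Add 1: 11000001 + 1
= 11000010 (represents -62)


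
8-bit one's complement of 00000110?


Original: 00000110
Invert all bits:
  bit 0: 0 → 1
  bit 1: 0 → 1
  bit 2: 0 → 1
  bit 3: 0 → 1
  bit 4: 0 → 1
  bit 5: 1 → 0
  bit 6: 1 → 0
  bit 7: 0 → 1
= 11111001


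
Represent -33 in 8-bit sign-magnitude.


Sign bit: 1 (negative)
Magnitude: 33 = 0100001
= 10100001


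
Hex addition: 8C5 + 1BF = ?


Align and add column by column (LSB to MSB, each column mod 16 with carry):
  08C5
+ 01BF
  ----
  col 0: 5(5) + F(15) + 0 (carry in) = 20 → 4(4), carry out 1
  col 1: C(12) + B(11) + 1 (carry in) = 24 → 8(8), carry out 1
  col 2: 8(8) + 1(1) + 1 (carry in) = 10 → A(10), carry out 0
  col 3: 0(0) + 0(0) + 0 (carry in) = 0 → 0(0), carry out 0
Reading digits MSB→LSB: 0A84
Strip leading zeros: A84
= 0xA84


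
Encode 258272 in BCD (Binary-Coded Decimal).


Each digit → 4-bit binary:
  2 → 0010
  5 → 0101
  8 → 1000
  2 → 0010
  7 → 0111
  2 → 0010
= 0010 0101 1000 0010 0111 0010


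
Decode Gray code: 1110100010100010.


Gray code: 1110100010100010
MSB stays the same: 1
Each subsequent bit = prev_binary XOR current_gray:
  B[1] = 1 XOR 1 = 0
  B[2] = 0 XOR 1 = 1
  B[3] = 1 XOR 0 = 1
  B[4] = 1 XOR 1 = 0
  B[5] = 0 XOR 0 = 0
  B[6] = 0 XOR 0 = 0
  B[7] = 0 XOR 0 = 0
  B[8] = 0 XOR 1 = 1
  B[9] = 1 XOR 0 = 1
  B[10] = 1 XOR 1 = 0
  B[11] = 0 XOR 0 = 0
  B[12] = 0 XOR 0 = 0
  B[13] = 0 XOR 0 = 0
  B[14] = 0 XOR 1 = 1
  B[15] = 1 XOR 0 = 1
= 1011000011000011 (45251 decimal)


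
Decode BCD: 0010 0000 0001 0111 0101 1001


Each 4-bit group → digit:
  0010 → 2
  0000 → 0
  0001 → 1
  0111 → 7
  0101 → 5
  1001 → 9
= 201759


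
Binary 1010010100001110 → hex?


Group into 4-bit nibbles: 1010010100001110
  1010 = A
  0101 = 5
  0000 = 0
  1110 = E
= 0xA50E


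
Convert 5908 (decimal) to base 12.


Divide by 12 repeatedly:
5908 ÷ 12 = 492 remainder 4
492 ÷ 12 = 41 remainder 0
41 ÷ 12 = 3 remainder 5
3 ÷ 12 = 0 remainder 3
Reading remainders bottom-up:
= 3504


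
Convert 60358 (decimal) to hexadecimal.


Divide by 16 repeatedly:
60358 ÷ 16 = 3772 remainder 6 (6)
3772 ÷ 16 = 235 remainder 12 (C)
235 ÷ 16 = 14 remainder 11 (B)
14 ÷ 16 = 0 remainder 14 (E)
Reading remainders bottom-up:
= 0xEBC6


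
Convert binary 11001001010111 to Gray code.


Binary: 11001001010111
Gray code: G = B XOR (B >> 1)
B >> 1 = 01100100101011
11001001010111 XOR 01100100101011:
  1 XOR 0 = 1
  1 XOR 1 = 0
  0 XOR 1 = 1
  0 XOR 0 = 0
  1 XOR 0 = 1
  0 XOR 1 = 1
  0 XOR 0 = 0
  1 XOR 0 = 1
  0 XOR 1 = 1
  1 XOR 0 = 1
  0 XOR 1 = 1
  1 XOR 0 = 1
  1 XOR 1 = 0
  1 XOR 1 = 0
= 10101101111100


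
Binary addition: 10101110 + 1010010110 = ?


Align and add column by column (LSB to MSB, carry propagating):
  00010101110
+ 01010010110
  -----------
  col 0: 0 + 0 + 0 (carry in) = 0 → bit 0, carry out 0
  col 1: 1 + 1 + 0 (carry in) = 2 → bit 0, carry out 1
  col 2: 1 + 1 + 1 (carry in) = 3 → bit 1, carry out 1
  col 3: 1 + 0 + 1 (carry in) = 2 → bit 0, carry out 1
  col 4: 0 + 1 + 1 (carry in) = 2 → bit 0, carry out 1
  col 5: 1 + 0 + 1 (carry in) = 2 → bit 0, carry out 1
  col 6: 0 + 0 + 1 (carry in) = 1 → bit 1, carry out 0
  col 7: 1 + 1 + 0 (carry in) = 2 → bit 0, carry out 1
  col 8: 0 + 0 + 1 (carry in) = 1 → bit 1, carry out 0
  col 9: 0 + 1 + 0 (carry in) = 1 → bit 1, carry out 0
  col 10: 0 + 0 + 0 (carry in) = 0 → bit 0, carry out 0
Reading bits MSB→LSB: 01101000100
Strip leading zeros: 1101000100
= 1101000100


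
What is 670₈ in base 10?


Positional values:
Position 0: 0 × 8^0 = 0
Position 1: 7 × 8^1 = 56
Position 2: 6 × 8^2 = 384
Sum = 0 + 56 + 384
= 440


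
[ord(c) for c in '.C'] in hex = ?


String: '.C'  (2 characters)
Per-character ASCII lookup:
  '.': special character: '.' = 46 → 0x2E
  'C': uppercase starts at 65: 'C' = 65 + 2 = 67 → 0x43
= 0x2E 0x43


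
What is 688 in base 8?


Divide by 8 repeatedly:
688 ÷ 8 = 86 remainder 0
86 ÷ 8 = 10 remainder 6
10 ÷ 8 = 1 remainder 2
1 ÷ 8 = 0 remainder 1
Reading remainders bottom-up:
= 0o1260


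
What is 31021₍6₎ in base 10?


Positional values (base 6):
  1 × 6^0 = 1 × 1 = 1
  2 × 6^1 = 2 × 6 = 12
  0 × 6^2 = 0 × 36 = 0
  1 × 6^3 = 1 × 216 = 216
  3 × 6^4 = 3 × 1296 = 3888
Sum = 1 + 12 + 0 + 216 + 3888
= 4117


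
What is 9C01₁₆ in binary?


Each hex digit → 4 binary bits:
  9 = 1001
  C = 1100
  0 = 0000
  1 = 0001
Concatenate: 1001 1100 0000 0001
= 1001110000000001


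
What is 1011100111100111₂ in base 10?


Positional values:
Bit 0: 1 × 2^0 = 1
Bit 1: 1 × 2^1 = 2
Bit 2: 1 × 2^2 = 4
Bit 5: 1 × 2^5 = 32
Bit 6: 1 × 2^6 = 64
Bit 7: 1 × 2^7 = 128
Bit 8: 1 × 2^8 = 256
Bit 11: 1 × 2^11 = 2048
Bit 12: 1 × 2^12 = 4096
Bit 13: 1 × 2^13 = 8192
Bit 15: 1 × 2^15 = 32768
Sum = 1 + 2 + 4 + 32 + 64 + 128 + 256 + 2048 + 4096 + 8192 + 32768
= 47591


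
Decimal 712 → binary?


Divide by 2 repeatedly:
712 ÷ 2 = 356 remainder 0
356 ÷ 2 = 178 remainder 0
178 ÷ 2 = 89 remainder 0
89 ÷ 2 = 44 remainder 1
44 ÷ 2 = 22 remainder 0
22 ÷ 2 = 11 remainder 0
11 ÷ 2 = 5 remainder 1
5 ÷ 2 = 2 remainder 1
2 ÷ 2 = 1 remainder 0
1 ÷ 2 = 0 remainder 1
Reading remainders bottom-up:
= 1011001000


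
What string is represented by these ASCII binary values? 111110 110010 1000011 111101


Codes (binary): 111110 110010 1000011 111101
Per-code ASCII lookup:
  111110 = 62  (special character) → '>'
  110010 = 50  (range 48-57: digits, 50 - 48 = 2) → '2'
  1000011 = 67  (range 65-90: uppercase, 67 - 65 = 2) → 'C'
  111101 = 61  (special character) → '='
= '>2C='


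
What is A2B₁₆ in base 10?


Positional values:
Position 0: B × 16^0 = 11 × 1 = 11
Position 1: 2 × 16^1 = 2 × 16 = 32
Position 2: A × 16^2 = 10 × 256 = 2560
Sum = 11 + 32 + 2560
= 2603


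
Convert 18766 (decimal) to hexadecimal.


Divide by 16 repeatedly:
18766 ÷ 16 = 1172 remainder 14 (E)
1172 ÷ 16 = 73 remainder 4 (4)
73 ÷ 16 = 4 remainder 9 (9)
4 ÷ 16 = 0 remainder 4 (4)
Reading remainders bottom-up:
= 0x494E


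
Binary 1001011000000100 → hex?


Group into 4-bit nibbles: 1001011000000100
  1001 = 9
  0110 = 6
  0000 = 0
  0100 = 4
= 0x9604


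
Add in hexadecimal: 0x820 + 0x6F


Align and add column by column (LSB to MSB, each column mod 16 with carry):
  0820
+ 006F
  ----
  col 0: 0(0) + F(15) + 0 (carry in) = 15 → F(15), carry out 0
  col 1: 2(2) + 6(6) + 0 (carry in) = 8 → 8(8), carry out 0
  col 2: 8(8) + 0(0) + 0 (carry in) = 8 → 8(8), carry out 0
  col 3: 0(0) + 0(0) + 0 (carry in) = 0 → 0(0), carry out 0
Reading digits MSB→LSB: 088F
Strip leading zeros: 88F
= 0x88F


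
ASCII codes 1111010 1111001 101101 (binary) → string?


Codes (binary): 1111010 1111001 101101
Per-code ASCII lookup:
  1111010 = 122  (range 97-122: lowercase, 122 - 97 = 25) → 'z'
  1111001 = 121  (range 97-122: lowercase, 121 - 97 = 24) → 'y'
  101101 = 45  (special character) → '-'
= 'zy-'


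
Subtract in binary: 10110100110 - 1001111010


Align and subtract column by column (LSB to MSB, borrowing when needed):
  10110100110
- 01001111010
  -----------
  col 0: (0 - 0 borrow-in) - 0 → 0 - 0 = 0, borrow out 0
  col 1: (1 - 0 borrow-in) - 1 → 1 - 1 = 0, borrow out 0
  col 2: (1 - 0 borrow-in) - 0 → 1 - 0 = 1, borrow out 0
  col 3: (0 - 0 borrow-in) - 1 → borrow from next column: (0+2) - 1 = 1, borrow out 1
  col 4: (0 - 1 borrow-in) - 1 → borrow from next column: (-1+2) - 1 = 0, borrow out 1
  col 5: (1 - 1 borrow-in) - 1 → borrow from next column: (0+2) - 1 = 1, borrow out 1
  col 6: (0 - 1 borrow-in) - 1 → borrow from next column: (-1+2) - 1 = 0, borrow out 1
  col 7: (1 - 1 borrow-in) - 0 → 0 - 0 = 0, borrow out 0
  col 8: (1 - 0 borrow-in) - 0 → 1 - 0 = 1, borrow out 0
  col 9: (0 - 0 borrow-in) - 1 → borrow from next column: (0+2) - 1 = 1, borrow out 1
  col 10: (1 - 1 borrow-in) - 0 → 0 - 0 = 0, borrow out 0
Reading bits MSB→LSB: 01100101100
Strip leading zeros: 1100101100
= 1100101100


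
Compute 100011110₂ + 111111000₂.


Align and add column by column (LSB to MSB, carry propagating):
  0100011110
+ 0111111000
  ----------
  col 0: 0 + 0 + 0 (carry in) = 0 → bit 0, carry out 0
  col 1: 1 + 0 + 0 (carry in) = 1 → bit 1, carry out 0
  col 2: 1 + 0 + 0 (carry in) = 1 → bit 1, carry out 0
  col 3: 1 + 1 + 0 (carry in) = 2 → bit 0, carry out 1
  col 4: 1 + 1 + 1 (carry in) = 3 → bit 1, carry out 1
  col 5: 0 + 1 + 1 (carry in) = 2 → bit 0, carry out 1
  col 6: 0 + 1 + 1 (carry in) = 2 → bit 0, carry out 1
  col 7: 0 + 1 + 1 (carry in) = 2 → bit 0, carry out 1
  col 8: 1 + 1 + 1 (carry in) = 3 → bit 1, carry out 1
  col 9: 0 + 0 + 1 (carry in) = 1 → bit 1, carry out 0
Reading bits MSB→LSB: 1100010110
Strip leading zeros: 1100010110
= 1100010110


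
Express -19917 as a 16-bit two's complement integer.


Original: 0100110111001101
Step 1 - Invert all bits: 1011001000110010
Step 2 - Add 1: 1011001000110010 + 1
= 1011001000110011 (represents -19917)


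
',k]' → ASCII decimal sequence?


String: ',k]'  (3 characters)
Per-character ASCII lookup:
  ',': special character: ',' = 44
  'k': lowercase starts at 97: 'k' = 97 + 10 = 107
  ']': special character: ']' = 93
= 44 107 93


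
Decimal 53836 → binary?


Divide by 2 repeatedly:
53836 ÷ 2 = 26918 remainder 0
26918 ÷ 2 = 13459 remainder 0
13459 ÷ 2 = 6729 remainder 1
6729 ÷ 2 = 3364 remainder 1
3364 ÷ 2 = 1682 remainder 0
1682 ÷ 2 = 841 remainder 0
841 ÷ 2 = 420 remainder 1
420 ÷ 2 = 210 remainder 0
210 ÷ 2 = 105 remainder 0
105 ÷ 2 = 52 remainder 1
52 ÷ 2 = 26 remainder 0
26 ÷ 2 = 13 remainder 0
13 ÷ 2 = 6 remainder 1
6 ÷ 2 = 3 remainder 0
3 ÷ 2 = 1 remainder 1
1 ÷ 2 = 0 remainder 1
Reading remainders bottom-up:
= 1101001001001100


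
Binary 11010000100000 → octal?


Group into 3-bit groups: 011010000100000
  011 = 3
  010 = 2
  000 = 0
  100 = 4
  000 = 0
= 0o32040


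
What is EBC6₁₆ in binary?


Each hex digit → 4 binary bits:
  E = 1110
  B = 1011
  C = 1100
  6 = 0110
Concatenate: 1110 1011 1100 0110
= 1110101111000110


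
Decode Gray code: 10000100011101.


Gray code: 10000100011101
MSB stays the same: 1
Each subsequent bit = prev_binary XOR current_gray:
  B[1] = 1 XOR 0 = 1
  B[2] = 1 XOR 0 = 1
  B[3] = 1 XOR 0 = 1
  B[4] = 1 XOR 0 = 1
  B[5] = 1 XOR 1 = 0
  B[6] = 0 XOR 0 = 0
  B[7] = 0 XOR 0 = 0
  B[8] = 0 XOR 0 = 0
  B[9] = 0 XOR 1 = 1
  B[10] = 1 XOR 1 = 0
  B[11] = 0 XOR 1 = 1
  B[12] = 1 XOR 0 = 1
  B[13] = 1 XOR 1 = 0
= 11111000010110 (15894 decimal)


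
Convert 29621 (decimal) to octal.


Divide by 8 repeatedly:
29621 ÷ 8 = 3702 remainder 5
3702 ÷ 8 = 462 remainder 6
462 ÷ 8 = 57 remainder 6
57 ÷ 8 = 7 remainder 1
7 ÷ 8 = 0 remainder 7
Reading remainders bottom-up:
= 0o71665


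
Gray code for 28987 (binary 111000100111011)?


Binary: 111000100111011
Gray code: G = B XOR (B >> 1)
B >> 1 = 011100010011101
111000100111011 XOR 011100010011101:
  1 XOR 0 = 1
  1 XOR 1 = 0
  1 XOR 1 = 0
  0 XOR 1 = 1
  0 XOR 0 = 0
  0 XOR 0 = 0
  1 XOR 0 = 1
  0 XOR 1 = 1
  0 XOR 0 = 0
  1 XOR 0 = 1
  1 XOR 1 = 0
  1 XOR 1 = 0
  0 XOR 1 = 1
  1 XOR 0 = 1
  1 XOR 1 = 0
= 100100110100110


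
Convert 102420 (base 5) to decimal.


Positional values (base 5):
  0 × 5^0 = 0 × 1 = 0
  2 × 5^1 = 2 × 5 = 10
  4 × 5^2 = 4 × 25 = 100
  2 × 5^3 = 2 × 125 = 250
  0 × 5^4 = 0 × 625 = 0
  1 × 5^5 = 1 × 3125 = 3125
Sum = 0 + 10 + 100 + 250 + 0 + 3125
= 3485


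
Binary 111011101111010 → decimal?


Positional values:
Bit 1: 1 × 2^1 = 2
Bit 3: 1 × 2^3 = 8
Bit 4: 1 × 2^4 = 16
Bit 5: 1 × 2^5 = 32
Bit 6: 1 × 2^6 = 64
Bit 8: 1 × 2^8 = 256
Bit 9: 1 × 2^9 = 512
Bit 10: 1 × 2^10 = 1024
Bit 12: 1 × 2^12 = 4096
Bit 13: 1 × 2^13 = 8192
Bit 14: 1 × 2^14 = 16384
Sum = 2 + 8 + 16 + 32 + 64 + 256 + 512 + 1024 + 4096 + 8192 + 16384
= 30586


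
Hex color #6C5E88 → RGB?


Hex: #6C5E88
R = 6C₁₆ = 108
G = 5E₁₆ = 94
B = 88₁₆ = 136
= RGB(108, 94, 136)


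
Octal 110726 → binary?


Each octal digit → 3 binary bits:
  1 = 001
  1 = 001
  0 = 000
  7 = 111
  2 = 010
  6 = 110
Concatenate: 001 001 000 111 010 110
= 001001000111010110


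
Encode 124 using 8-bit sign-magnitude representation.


Sign bit: 0 (positive)
Magnitude: 124 = 1111100
= 01111100


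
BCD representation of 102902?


Each digit → 4-bit binary:
  1 → 0001
  0 → 0000
  2 → 0010
  9 → 1001
  0 → 0000
  2 → 0010
= 0001 0000 0010 1001 0000 0010


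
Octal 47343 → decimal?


Positional values:
Position 0: 3 × 8^0 = 3
Position 1: 4 × 8^1 = 32
Position 2: 3 × 8^2 = 192
Position 3: 7 × 8^3 = 3584
Position 4: 4 × 8^4 = 16384
Sum = 3 + 32 + 192 + 3584 + 16384
= 20195


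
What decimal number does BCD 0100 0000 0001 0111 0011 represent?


Each 4-bit group → digit:
  0100 → 4
  0000 → 0
  0001 → 1
  0111 → 7
  0011 → 3
= 40173


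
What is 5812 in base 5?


Divide by 5 repeatedly:
5812 ÷ 5 = 1162 remainder 2
1162 ÷ 5 = 232 remainder 2
232 ÷ 5 = 46 remainder 2
46 ÷ 5 = 9 remainder 1
9 ÷ 5 = 1 remainder 4
1 ÷ 5 = 0 remainder 1
Reading remainders bottom-up:
= 141222


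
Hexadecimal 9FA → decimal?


Positional values:
Position 0: A × 16^0 = 10 × 1 = 10
Position 1: F × 16^1 = 15 × 16 = 240
Position 2: 9 × 16^2 = 9 × 256 = 2304
Sum = 10 + 240 + 2304
= 2554


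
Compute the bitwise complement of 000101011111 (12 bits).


Original: 000101011111
Invert all bits:
  bit 0: 0 → 1
  bit 1: 0 → 1
  bit 2: 0 → 1
  bit 3: 1 → 0
  bit 4: 0 → 1
  bit 5: 1 → 0
  bit 6: 0 → 1
  bit 7: 1 → 0
  bit 8: 1 → 0
  bit 9: 1 → 0
  bit 10: 1 → 0
  bit 11: 1 → 0
= 111010100000


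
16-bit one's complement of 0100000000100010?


Original: 0100000000100010
Invert all bits:
  bit 0: 0 → 1
  bit 1: 1 → 0
  bit 2: 0 → 1
  bit 3: 0 → 1
  bit 4: 0 → 1
  bit 5: 0 → 1
  bit 6: 0 → 1
  bit 7: 0 → 1
  bit 8: 0 → 1
  bit 9: 0 → 1
  bit 10: 1 → 0
  bit 11: 0 → 1
  bit 12: 0 → 1
  bit 13: 0 → 1
  bit 14: 1 → 0
  bit 15: 0 → 1
= 1011111111011101


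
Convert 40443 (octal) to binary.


Each octal digit → 3 binary bits:
  4 = 100
  0 = 000
  4 = 100
  4 = 100
  3 = 011
Concatenate: 100 000 100 100 011
= 100000100100011


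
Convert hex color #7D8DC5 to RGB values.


Hex: #7D8DC5
R = 7D₁₆ = 125
G = 8D₁₆ = 141
B = C5₁₆ = 197
= RGB(125, 141, 197)


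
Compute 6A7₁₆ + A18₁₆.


Align and add column by column (LSB to MSB, each column mod 16 with carry):
  06A7
+ 0A18
  ----
  col 0: 7(7) + 8(8) + 0 (carry in) = 15 → F(15), carry out 0
  col 1: A(10) + 1(1) + 0 (carry in) = 11 → B(11), carry out 0
  col 2: 6(6) + A(10) + 0 (carry in) = 16 → 0(0), carry out 1
  col 3: 0(0) + 0(0) + 1 (carry in) = 1 → 1(1), carry out 0
Reading digits MSB→LSB: 10BF
Strip leading zeros: 10BF
= 0x10BF


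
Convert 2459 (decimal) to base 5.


Divide by 5 repeatedly:
2459 ÷ 5 = 491 remainder 4
491 ÷ 5 = 98 remainder 1
98 ÷ 5 = 19 remainder 3
19 ÷ 5 = 3 remainder 4
3 ÷ 5 = 0 remainder 3
Reading remainders bottom-up:
= 34314


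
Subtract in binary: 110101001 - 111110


Align and subtract column by column (LSB to MSB, borrowing when needed):
  110101001
- 000111110
  ---------
  col 0: (1 - 0 borrow-in) - 0 → 1 - 0 = 1, borrow out 0
  col 1: (0 - 0 borrow-in) - 1 → borrow from next column: (0+2) - 1 = 1, borrow out 1
  col 2: (0 - 1 borrow-in) - 1 → borrow from next column: (-1+2) - 1 = 0, borrow out 1
  col 3: (1 - 1 borrow-in) - 1 → borrow from next column: (0+2) - 1 = 1, borrow out 1
  col 4: (0 - 1 borrow-in) - 1 → borrow from next column: (-1+2) - 1 = 0, borrow out 1
  col 5: (1 - 1 borrow-in) - 1 → borrow from next column: (0+2) - 1 = 1, borrow out 1
  col 6: (0 - 1 borrow-in) - 0 → borrow from next column: (-1+2) - 0 = 1, borrow out 1
  col 7: (1 - 1 borrow-in) - 0 → 0 - 0 = 0, borrow out 0
  col 8: (1 - 0 borrow-in) - 0 → 1 - 0 = 1, borrow out 0
Reading bits MSB→LSB: 101101011
Strip leading zeros: 101101011
= 101101011


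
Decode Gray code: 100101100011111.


Gray code: 100101100011111
MSB stays the same: 1
Each subsequent bit = prev_binary XOR current_gray:
  B[1] = 1 XOR 0 = 1
  B[2] = 1 XOR 0 = 1
  B[3] = 1 XOR 1 = 0
  B[4] = 0 XOR 0 = 0
  B[5] = 0 XOR 1 = 1
  B[6] = 1 XOR 1 = 0
  B[7] = 0 XOR 0 = 0
  B[8] = 0 XOR 0 = 0
  B[9] = 0 XOR 0 = 0
  B[10] = 0 XOR 1 = 1
  B[11] = 1 XOR 1 = 0
  B[12] = 0 XOR 1 = 1
  B[13] = 1 XOR 1 = 0
  B[14] = 0 XOR 1 = 1
= 111001000010101 (29205 decimal)


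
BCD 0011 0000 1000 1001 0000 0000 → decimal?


Each 4-bit group → digit:
  0011 → 3
  0000 → 0
  1000 → 8
  1001 → 9
  0000 → 0
  0000 → 0
= 308900


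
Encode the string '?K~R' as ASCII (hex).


String: '?K~R'  (4 characters)
Per-character ASCII lookup:
  '?': special character: '?' = 63 → 0x3F
  'K': uppercase starts at 65: 'K' = 65 + 10 = 75 → 0x4B
  '~': special character: '~' = 126 → 0x7E
  'R': uppercase starts at 65: 'R' = 65 + 17 = 82 → 0x52
= 0x3F 0x4B 0x7E 0x52


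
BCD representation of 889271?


Each digit → 4-bit binary:
  8 → 1000
  8 → 1000
  9 → 1001
  2 → 0010
  7 → 0111
  1 → 0001
= 1000 1000 1001 0010 0111 0001


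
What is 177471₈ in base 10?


Positional values:
Position 0: 1 × 8^0 = 1
Position 1: 7 × 8^1 = 56
Position 2: 4 × 8^2 = 256
Position 3: 7 × 8^3 = 3584
Position 4: 7 × 8^4 = 28672
Position 5: 1 × 8^5 = 32768
Sum = 1 + 56 + 256 + 3584 + 28672 + 32768
= 65337


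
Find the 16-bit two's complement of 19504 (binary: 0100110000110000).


Original: 0100110000110000
Step 1 - Invert all bits: 1011001111001111
Step 2 - Add 1: 1011001111001111 + 1
= 1011001111010000 (represents -19504)


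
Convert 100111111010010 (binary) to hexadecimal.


Group into 4-bit nibbles: 0100111111010010
  0100 = 4
  1111 = F
  1101 = D
  0010 = 2
= 0x4FD2


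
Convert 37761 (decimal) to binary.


Divide by 2 repeatedly:
37761 ÷ 2 = 18880 remainder 1
18880 ÷ 2 = 9440 remainder 0
9440 ÷ 2 = 4720 remainder 0
4720 ÷ 2 = 2360 remainder 0
2360 ÷ 2 = 1180 remainder 0
1180 ÷ 2 = 590 remainder 0
590 ÷ 2 = 295 remainder 0
295 ÷ 2 = 147 remainder 1
147 ÷ 2 = 73 remainder 1
73 ÷ 2 = 36 remainder 1
36 ÷ 2 = 18 remainder 0
18 ÷ 2 = 9 remainder 0
9 ÷ 2 = 4 remainder 1
4 ÷ 2 = 2 remainder 0
2 ÷ 2 = 1 remainder 0
1 ÷ 2 = 0 remainder 1
Reading remainders bottom-up:
= 1001001110000001


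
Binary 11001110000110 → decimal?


Positional values:
Bit 1: 1 × 2^1 = 2
Bit 2: 1 × 2^2 = 4
Bit 7: 1 × 2^7 = 128
Bit 8: 1 × 2^8 = 256
Bit 9: 1 × 2^9 = 512
Bit 12: 1 × 2^12 = 4096
Bit 13: 1 × 2^13 = 8192
Sum = 2 + 4 + 128 + 256 + 512 + 4096 + 8192
= 13190


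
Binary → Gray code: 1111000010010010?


Binary: 1111000010010010
Gray code: G = B XOR (B >> 1)
B >> 1 = 0111100001001001
1111000010010010 XOR 0111100001001001:
  1 XOR 0 = 1
  1 XOR 1 = 0
  1 XOR 1 = 0
  1 XOR 1 = 0
  0 XOR 1 = 1
  0 XOR 0 = 0
  0 XOR 0 = 0
  0 XOR 0 = 0
  1 XOR 0 = 1
  0 XOR 1 = 1
  0 XOR 0 = 0
  1 XOR 0 = 1
  0 XOR 1 = 1
  0 XOR 0 = 0
  1 XOR 0 = 1
  0 XOR 1 = 1
= 1000100011011011


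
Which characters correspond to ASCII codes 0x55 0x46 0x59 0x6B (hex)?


Codes (hex): 0x55 0x46 0x59 0x6B
Per-code ASCII lookup:
  0x55 = 85  (range 65-90: uppercase, 85 - 65 = 20) → 'U'
  0x46 = 70  (range 65-90: uppercase, 70 - 65 = 5) → 'F'
  0x59 = 89  (range 65-90: uppercase, 89 - 65 = 24) → 'Y'
  0x6B = 107  (range 97-122: lowercase, 107 - 97 = 10) → 'k'
= 'UFYk'


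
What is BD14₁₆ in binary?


Each hex digit → 4 binary bits:
  B = 1011
  D = 1101
  1 = 0001
  4 = 0100
Concatenate: 1011 1101 0001 0100
= 1011110100010100


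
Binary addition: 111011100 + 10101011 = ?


Align and add column by column (LSB to MSB, carry propagating):
  0111011100
+ 0010101011
  ----------
  col 0: 0 + 1 + 0 (carry in) = 1 → bit 1, carry out 0
  col 1: 0 + 1 + 0 (carry in) = 1 → bit 1, carry out 0
  col 2: 1 + 0 + 0 (carry in) = 1 → bit 1, carry out 0
  col 3: 1 + 1 + 0 (carry in) = 2 → bit 0, carry out 1
  col 4: 1 + 0 + 1 (carry in) = 2 → bit 0, carry out 1
  col 5: 0 + 1 + 1 (carry in) = 2 → bit 0, carry out 1
  col 6: 1 + 0 + 1 (carry in) = 2 → bit 0, carry out 1
  col 7: 1 + 1 + 1 (carry in) = 3 → bit 1, carry out 1
  col 8: 1 + 0 + 1 (carry in) = 2 → bit 0, carry out 1
  col 9: 0 + 0 + 1 (carry in) = 1 → bit 1, carry out 0
Reading bits MSB→LSB: 1010000111
Strip leading zeros: 1010000111
= 1010000111


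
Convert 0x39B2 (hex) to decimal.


Positional values:
Position 0: 2 × 16^0 = 2 × 1 = 2
Position 1: B × 16^1 = 11 × 16 = 176
Position 2: 9 × 16^2 = 9 × 256 = 2304
Position 3: 3 × 16^3 = 3 × 4096 = 12288
Sum = 2 + 176 + 2304 + 12288
= 14770


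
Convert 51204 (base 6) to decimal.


Positional values (base 6):
  4 × 6^0 = 4 × 1 = 4
  0 × 6^1 = 0 × 6 = 0
  2 × 6^2 = 2 × 36 = 72
  1 × 6^3 = 1 × 216 = 216
  5 × 6^4 = 5 × 1296 = 6480
Sum = 4 + 0 + 72 + 216 + 6480
= 6772


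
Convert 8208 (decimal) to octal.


Divide by 8 repeatedly:
8208 ÷ 8 = 1026 remainder 0
1026 ÷ 8 = 128 remainder 2
128 ÷ 8 = 16 remainder 0
16 ÷ 8 = 2 remainder 0
2 ÷ 8 = 0 remainder 2
Reading remainders bottom-up:
= 0o20020


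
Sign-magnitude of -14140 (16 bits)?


Sign bit: 1 (negative)
Magnitude: 14140 = 011011100111100
= 1011011100111100


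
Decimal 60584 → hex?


Divide by 16 repeatedly:
60584 ÷ 16 = 3786 remainder 8 (8)
3786 ÷ 16 = 236 remainder 10 (A)
236 ÷ 16 = 14 remainder 12 (C)
14 ÷ 16 = 0 remainder 14 (E)
Reading remainders bottom-up:
= 0xECA8


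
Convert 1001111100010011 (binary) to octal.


Group into 3-bit groups: 001001111100010011
  001 = 1
  001 = 1
  111 = 7
  100 = 4
  010 = 2
  011 = 3
= 0o117423


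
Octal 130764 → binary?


Each octal digit → 3 binary bits:
  1 = 001
  3 = 011
  0 = 000
  7 = 111
  6 = 110
  4 = 100
Concatenate: 001 011 000 111 110 100
= 001011000111110100


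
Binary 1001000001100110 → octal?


Group into 3-bit groups: 001001000001100110
  001 = 1
  001 = 1
  000 = 0
  001 = 1
  100 = 4
  110 = 6
= 0o110146


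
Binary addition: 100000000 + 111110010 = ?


Align and add column by column (LSB to MSB, carry propagating):
  0100000000
+ 0111110010
  ----------
  col 0: 0 + 0 + 0 (carry in) = 0 → bit 0, carry out 0
  col 1: 0 + 1 + 0 (carry in) = 1 → bit 1, carry out 0
  col 2: 0 + 0 + 0 (carry in) = 0 → bit 0, carry out 0
  col 3: 0 + 0 + 0 (carry in) = 0 → bit 0, carry out 0
  col 4: 0 + 1 + 0 (carry in) = 1 → bit 1, carry out 0
  col 5: 0 + 1 + 0 (carry in) = 1 → bit 1, carry out 0
  col 6: 0 + 1 + 0 (carry in) = 1 → bit 1, carry out 0
  col 7: 0 + 1 + 0 (carry in) = 1 → bit 1, carry out 0
  col 8: 1 + 1 + 0 (carry in) = 2 → bit 0, carry out 1
  col 9: 0 + 0 + 1 (carry in) = 1 → bit 1, carry out 0
Reading bits MSB→LSB: 1011110010
Strip leading zeros: 1011110010
= 1011110010


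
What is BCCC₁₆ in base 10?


Positional values:
Position 0: C × 16^0 = 12 × 1 = 12
Position 1: C × 16^1 = 12 × 16 = 192
Position 2: C × 16^2 = 12 × 256 = 3072
Position 3: B × 16^3 = 11 × 4096 = 45056
Sum = 12 + 192 + 3072 + 45056
= 48332


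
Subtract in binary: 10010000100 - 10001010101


Align and subtract column by column (LSB to MSB, borrowing when needed):
  10010000100
- 10001010101
  -----------
  col 0: (0 - 0 borrow-in) - 1 → borrow from next column: (0+2) - 1 = 1, borrow out 1
  col 1: (0 - 1 borrow-in) - 0 → borrow from next column: (-1+2) - 0 = 1, borrow out 1
  col 2: (1 - 1 borrow-in) - 1 → borrow from next column: (0+2) - 1 = 1, borrow out 1
  col 3: (0 - 1 borrow-in) - 0 → borrow from next column: (-1+2) - 0 = 1, borrow out 1
  col 4: (0 - 1 borrow-in) - 1 → borrow from next column: (-1+2) - 1 = 0, borrow out 1
  col 5: (0 - 1 borrow-in) - 0 → borrow from next column: (-1+2) - 0 = 1, borrow out 1
  col 6: (0 - 1 borrow-in) - 1 → borrow from next column: (-1+2) - 1 = 0, borrow out 1
  col 7: (1 - 1 borrow-in) - 0 → 0 - 0 = 0, borrow out 0
  col 8: (0 - 0 borrow-in) - 0 → 0 - 0 = 0, borrow out 0
  col 9: (0 - 0 borrow-in) - 0 → 0 - 0 = 0, borrow out 0
  col 10: (1 - 0 borrow-in) - 1 → 1 - 1 = 0, borrow out 0
Reading bits MSB→LSB: 00000101111
Strip leading zeros: 101111
= 101111


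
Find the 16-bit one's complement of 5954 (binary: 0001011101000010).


Original: 0001011101000010
Invert all bits:
  bit 0: 0 → 1
  bit 1: 0 → 1
  bit 2: 0 → 1
  bit 3: 1 → 0
  bit 4: 0 → 1
  bit 5: 1 → 0
  bit 6: 1 → 0
  bit 7: 1 → 0
  bit 8: 0 → 1
  bit 9: 1 → 0
  bit 10: 0 → 1
  bit 11: 0 → 1
  bit 12: 0 → 1
  bit 13: 0 → 1
  bit 14: 1 → 0
  bit 15: 0 → 1
= 1110100010111101
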